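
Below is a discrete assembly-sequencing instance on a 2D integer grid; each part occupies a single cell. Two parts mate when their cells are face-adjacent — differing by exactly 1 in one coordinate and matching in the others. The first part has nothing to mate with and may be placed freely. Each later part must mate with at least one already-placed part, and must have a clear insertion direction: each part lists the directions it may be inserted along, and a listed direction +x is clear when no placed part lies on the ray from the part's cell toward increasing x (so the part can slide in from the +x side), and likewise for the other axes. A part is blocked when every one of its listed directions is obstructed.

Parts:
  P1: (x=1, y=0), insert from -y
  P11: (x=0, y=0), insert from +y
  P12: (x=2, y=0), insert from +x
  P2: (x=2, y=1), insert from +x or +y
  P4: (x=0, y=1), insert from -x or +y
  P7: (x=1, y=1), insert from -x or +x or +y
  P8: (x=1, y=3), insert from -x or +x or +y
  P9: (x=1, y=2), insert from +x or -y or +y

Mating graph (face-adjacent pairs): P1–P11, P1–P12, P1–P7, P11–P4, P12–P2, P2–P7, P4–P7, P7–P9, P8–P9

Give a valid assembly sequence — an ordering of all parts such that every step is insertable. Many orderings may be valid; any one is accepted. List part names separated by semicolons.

P8; P9; P7; P1; P11; P4; P2; P12

1. P8@(1, 3) [-x clear] — {P8}
2. P9@(1, 2) [+x clear] — {P8, P9}
3. P7@(1, 1) [-x clear] — {P7, P8, P9}
4. P1@(1, 0) [-y clear] — {P1, P7, P8, P9}
5. P11@(0, 0) [+y clear] — {P1, P11, P7, P8, P9}
6. P4@(0, 1) [-x clear] — {P1, P11, P4, P7, P8, P9}
7. P2@(2, 1) [+x clear] — {P1, P11, P2, P4, P7, P8, P9}
8. P12@(2, 0) [+x clear] — {P1, P11, P12, P2, P4, P7, P8, P9}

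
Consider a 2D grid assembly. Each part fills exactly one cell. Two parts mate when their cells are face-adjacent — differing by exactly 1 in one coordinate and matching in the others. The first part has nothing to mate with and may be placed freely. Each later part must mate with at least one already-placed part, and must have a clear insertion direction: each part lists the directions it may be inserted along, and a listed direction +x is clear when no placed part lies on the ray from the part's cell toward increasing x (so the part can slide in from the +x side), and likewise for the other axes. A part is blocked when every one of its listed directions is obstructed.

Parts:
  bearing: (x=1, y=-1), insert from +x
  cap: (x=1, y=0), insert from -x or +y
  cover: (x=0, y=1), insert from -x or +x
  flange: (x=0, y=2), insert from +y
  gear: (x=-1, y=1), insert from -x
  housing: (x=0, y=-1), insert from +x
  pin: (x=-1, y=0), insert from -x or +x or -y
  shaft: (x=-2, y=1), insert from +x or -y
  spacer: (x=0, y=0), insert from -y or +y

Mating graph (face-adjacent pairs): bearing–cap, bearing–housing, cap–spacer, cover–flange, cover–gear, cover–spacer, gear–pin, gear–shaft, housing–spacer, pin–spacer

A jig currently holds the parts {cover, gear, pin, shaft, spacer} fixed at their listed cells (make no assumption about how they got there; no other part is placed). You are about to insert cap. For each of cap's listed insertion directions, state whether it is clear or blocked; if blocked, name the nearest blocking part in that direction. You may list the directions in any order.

-x: nearest on ray is spacer@(0, 0) ⇒ blocked
+y: ray from cap(1, 0) has no placed part ⇒ clear

+y: clear; -x: blocked by spacer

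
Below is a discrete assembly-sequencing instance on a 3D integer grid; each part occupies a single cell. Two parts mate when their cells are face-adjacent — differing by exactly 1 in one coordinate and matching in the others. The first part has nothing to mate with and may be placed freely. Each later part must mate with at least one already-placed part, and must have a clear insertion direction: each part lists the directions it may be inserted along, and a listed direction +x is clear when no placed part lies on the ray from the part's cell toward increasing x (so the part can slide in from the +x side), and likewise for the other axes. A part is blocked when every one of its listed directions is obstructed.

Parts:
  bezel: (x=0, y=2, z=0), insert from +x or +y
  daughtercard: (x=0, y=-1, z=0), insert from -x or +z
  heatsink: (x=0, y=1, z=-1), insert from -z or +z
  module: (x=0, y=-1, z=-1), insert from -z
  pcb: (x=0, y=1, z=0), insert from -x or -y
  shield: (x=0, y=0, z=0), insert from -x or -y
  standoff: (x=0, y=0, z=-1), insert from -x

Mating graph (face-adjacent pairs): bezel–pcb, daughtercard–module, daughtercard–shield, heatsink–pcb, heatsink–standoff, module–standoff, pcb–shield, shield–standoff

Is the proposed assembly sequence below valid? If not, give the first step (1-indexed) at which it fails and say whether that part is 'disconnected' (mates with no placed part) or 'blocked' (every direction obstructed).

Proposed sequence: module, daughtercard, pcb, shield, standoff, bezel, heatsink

Invalid at step 3 (disconnected)

1. module@(0, -1, -1) [-z clear] — {module}
2. daughtercard@(0, -1, 0) [-x clear] — {daughtercard, module}
3. pcb@(0, 1, 0) — no placed neighbour ⇒ disconnected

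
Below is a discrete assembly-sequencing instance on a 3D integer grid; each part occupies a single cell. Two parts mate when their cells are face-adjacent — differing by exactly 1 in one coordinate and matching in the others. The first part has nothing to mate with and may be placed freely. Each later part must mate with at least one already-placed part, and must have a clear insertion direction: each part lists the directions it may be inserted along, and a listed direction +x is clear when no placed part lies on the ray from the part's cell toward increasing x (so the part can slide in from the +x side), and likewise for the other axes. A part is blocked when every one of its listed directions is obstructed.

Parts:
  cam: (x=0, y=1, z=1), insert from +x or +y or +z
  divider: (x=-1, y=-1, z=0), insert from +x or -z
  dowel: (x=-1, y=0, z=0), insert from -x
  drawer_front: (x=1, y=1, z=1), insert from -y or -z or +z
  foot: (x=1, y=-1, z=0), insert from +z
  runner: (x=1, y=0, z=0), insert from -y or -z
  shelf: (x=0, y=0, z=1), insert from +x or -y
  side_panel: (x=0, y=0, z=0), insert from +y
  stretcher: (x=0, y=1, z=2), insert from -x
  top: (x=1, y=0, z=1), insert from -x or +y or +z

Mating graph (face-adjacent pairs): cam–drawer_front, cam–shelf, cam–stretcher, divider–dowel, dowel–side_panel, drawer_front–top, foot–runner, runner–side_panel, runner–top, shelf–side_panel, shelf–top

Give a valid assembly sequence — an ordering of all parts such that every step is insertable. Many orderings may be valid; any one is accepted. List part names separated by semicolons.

foot; runner; side_panel; shelf; cam; stretcher; dowel; divider; drawer_front; top

1. foot@(1, -1, 0) [+z clear] — {foot}
2. runner@(1, 0, 0) [-z clear] — {foot, runner}
3. side_panel@(0, 0, 0) [+y clear] — {foot, runner, side_panel}
4. shelf@(0, 0, 1) [+x clear] — {foot, runner, shelf, side_panel}
5. cam@(0, 1, 1) [+x clear] — {cam, foot, runner, shelf, side_panel}
6. stretcher@(0, 1, 2) [-x clear] — {cam, foot, runner, shelf, side_panel, stretcher}
7. dowel@(-1, 0, 0) [-x clear] — {cam, dowel, foot, runner, shelf, side_panel, stretcher}
8. divider@(-1, -1, 0) [-z clear] — {cam, divider, dowel, foot, runner, shelf, side_panel, stretcher}
9. drawer_front@(1, 1, 1) [-y clear] — {cam, divider, dowel, drawer_front, foot, runner, shelf, side_panel, stretcher}
10. top@(1, 0, 1) [+z clear] — {cam, divider, dowel, drawer_front, foot, runner, shelf, side_panel, stretcher, top}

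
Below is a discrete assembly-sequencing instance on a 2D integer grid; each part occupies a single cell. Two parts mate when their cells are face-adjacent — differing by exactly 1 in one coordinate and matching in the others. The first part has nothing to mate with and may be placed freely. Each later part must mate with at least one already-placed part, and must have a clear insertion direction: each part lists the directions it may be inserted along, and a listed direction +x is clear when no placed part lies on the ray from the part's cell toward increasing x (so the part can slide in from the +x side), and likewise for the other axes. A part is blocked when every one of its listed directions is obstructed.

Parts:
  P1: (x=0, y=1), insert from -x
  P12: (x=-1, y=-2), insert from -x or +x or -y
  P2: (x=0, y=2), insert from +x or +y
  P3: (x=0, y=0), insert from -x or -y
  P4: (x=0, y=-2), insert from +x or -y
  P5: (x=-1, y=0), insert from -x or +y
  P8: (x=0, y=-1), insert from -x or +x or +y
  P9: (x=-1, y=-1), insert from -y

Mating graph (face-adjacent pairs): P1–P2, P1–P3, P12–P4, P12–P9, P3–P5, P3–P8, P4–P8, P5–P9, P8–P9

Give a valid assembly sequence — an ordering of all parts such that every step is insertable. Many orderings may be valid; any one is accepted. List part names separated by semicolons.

1. P4@(0, -2) [+x clear] — {P4}
2. P8@(0, -1) [-x clear] — {P4, P8}
3. P3@(0, 0) [-x clear] — {P3, P4, P8}
4. P9@(-1, -1) [-y clear] — {P3, P4, P8, P9}
5. P12@(-1, -2) [-x clear] — {P12, P3, P4, P8, P9}
6. P5@(-1, 0) [-x clear] — {P12, P3, P4, P5, P8, P9}
7. P1@(0, 1) [-x clear] — {P1, P12, P3, P4, P5, P8, P9}
8. P2@(0, 2) [+x clear] — {P1, P12, P2, P3, P4, P5, P8, P9}

P4; P8; P3; P9; P12; P5; P1; P2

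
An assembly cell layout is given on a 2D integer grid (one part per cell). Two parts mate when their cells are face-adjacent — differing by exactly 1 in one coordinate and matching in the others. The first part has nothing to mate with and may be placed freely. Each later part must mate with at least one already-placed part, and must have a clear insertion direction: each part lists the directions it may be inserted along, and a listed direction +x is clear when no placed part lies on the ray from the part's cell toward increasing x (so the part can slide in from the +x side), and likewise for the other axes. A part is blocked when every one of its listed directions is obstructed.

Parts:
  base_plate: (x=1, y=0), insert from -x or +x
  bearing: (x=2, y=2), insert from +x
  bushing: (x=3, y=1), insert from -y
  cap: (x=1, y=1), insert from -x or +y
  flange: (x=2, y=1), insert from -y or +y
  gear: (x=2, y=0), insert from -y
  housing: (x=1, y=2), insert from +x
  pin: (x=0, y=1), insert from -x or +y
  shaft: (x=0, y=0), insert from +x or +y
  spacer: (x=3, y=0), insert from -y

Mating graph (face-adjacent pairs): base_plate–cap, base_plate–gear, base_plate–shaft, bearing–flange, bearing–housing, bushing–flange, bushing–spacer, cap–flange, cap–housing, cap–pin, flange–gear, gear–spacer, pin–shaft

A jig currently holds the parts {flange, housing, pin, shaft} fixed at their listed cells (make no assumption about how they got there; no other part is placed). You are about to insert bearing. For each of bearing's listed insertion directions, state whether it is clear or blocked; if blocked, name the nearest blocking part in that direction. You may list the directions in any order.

+x: clear

+x: ray from bearing(2, 2) has no placed part ⇒ clear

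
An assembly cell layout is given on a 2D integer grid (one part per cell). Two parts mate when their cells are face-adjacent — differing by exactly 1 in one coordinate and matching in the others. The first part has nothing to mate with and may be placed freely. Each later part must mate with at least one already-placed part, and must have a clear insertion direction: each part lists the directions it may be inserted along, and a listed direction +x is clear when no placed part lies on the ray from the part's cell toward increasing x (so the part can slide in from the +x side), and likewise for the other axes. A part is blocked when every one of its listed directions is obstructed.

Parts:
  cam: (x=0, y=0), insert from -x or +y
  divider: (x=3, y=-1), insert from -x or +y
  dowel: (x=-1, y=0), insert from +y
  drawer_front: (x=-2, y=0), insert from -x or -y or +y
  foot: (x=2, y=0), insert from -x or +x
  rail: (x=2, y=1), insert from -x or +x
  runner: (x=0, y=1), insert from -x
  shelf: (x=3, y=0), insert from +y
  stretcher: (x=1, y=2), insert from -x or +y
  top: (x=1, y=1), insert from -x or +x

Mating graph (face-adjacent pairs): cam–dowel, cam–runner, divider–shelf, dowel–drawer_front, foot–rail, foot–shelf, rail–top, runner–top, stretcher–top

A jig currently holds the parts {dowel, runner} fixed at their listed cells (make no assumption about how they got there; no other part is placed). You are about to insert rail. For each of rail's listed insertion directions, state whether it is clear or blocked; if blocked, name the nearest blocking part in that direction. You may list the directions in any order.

+x: clear; -x: blocked by runner

-x: nearest on ray is runner@(0, 1) ⇒ blocked
+x: ray from rail(2, 1) has no placed part ⇒ clear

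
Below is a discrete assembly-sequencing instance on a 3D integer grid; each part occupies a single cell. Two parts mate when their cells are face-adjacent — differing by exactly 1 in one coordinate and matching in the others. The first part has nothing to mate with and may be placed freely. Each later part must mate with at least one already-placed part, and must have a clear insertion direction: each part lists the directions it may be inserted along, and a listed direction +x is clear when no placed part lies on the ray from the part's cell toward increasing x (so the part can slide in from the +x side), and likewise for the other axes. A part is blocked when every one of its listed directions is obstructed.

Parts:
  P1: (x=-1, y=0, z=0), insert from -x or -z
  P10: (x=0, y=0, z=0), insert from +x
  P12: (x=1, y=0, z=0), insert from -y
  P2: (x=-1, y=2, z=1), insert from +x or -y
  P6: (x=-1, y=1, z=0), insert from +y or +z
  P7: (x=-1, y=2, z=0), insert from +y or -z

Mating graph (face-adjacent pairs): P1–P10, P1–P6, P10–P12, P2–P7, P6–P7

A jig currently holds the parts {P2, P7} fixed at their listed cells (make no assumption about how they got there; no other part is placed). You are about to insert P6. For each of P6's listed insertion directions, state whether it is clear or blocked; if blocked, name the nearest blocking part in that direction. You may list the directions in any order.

+y: blocked by P7; +z: clear

+y: nearest on ray is P7@(-1, 2, 0) ⇒ blocked
+z: ray from P6(-1, 1, 0) has no placed part ⇒ clear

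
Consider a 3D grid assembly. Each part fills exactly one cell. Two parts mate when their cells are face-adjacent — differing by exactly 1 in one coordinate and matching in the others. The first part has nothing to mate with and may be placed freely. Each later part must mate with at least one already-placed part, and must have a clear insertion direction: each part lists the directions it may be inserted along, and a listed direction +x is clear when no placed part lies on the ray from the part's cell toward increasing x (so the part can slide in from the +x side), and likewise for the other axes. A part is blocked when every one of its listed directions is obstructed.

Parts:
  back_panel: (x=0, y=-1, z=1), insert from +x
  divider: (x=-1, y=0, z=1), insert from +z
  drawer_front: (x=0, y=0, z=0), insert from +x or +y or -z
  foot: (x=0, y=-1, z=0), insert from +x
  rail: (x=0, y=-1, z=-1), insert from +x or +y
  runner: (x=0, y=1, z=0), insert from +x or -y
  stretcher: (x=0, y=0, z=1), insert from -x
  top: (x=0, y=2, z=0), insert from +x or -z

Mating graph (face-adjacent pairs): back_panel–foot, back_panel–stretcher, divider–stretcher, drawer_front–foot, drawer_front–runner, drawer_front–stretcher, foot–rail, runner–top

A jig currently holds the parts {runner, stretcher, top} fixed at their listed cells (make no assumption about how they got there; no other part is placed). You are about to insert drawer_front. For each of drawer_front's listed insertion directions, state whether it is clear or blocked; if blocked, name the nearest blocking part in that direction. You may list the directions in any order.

+x: ray from drawer_front(0, 0, 0) has no placed part ⇒ clear
+y: nearest on ray is runner@(0, 1, 0) ⇒ blocked
-z: ray from drawer_front(0, 0, 0) has no placed part ⇒ clear

+x: clear; +y: blocked by runner; -z: clear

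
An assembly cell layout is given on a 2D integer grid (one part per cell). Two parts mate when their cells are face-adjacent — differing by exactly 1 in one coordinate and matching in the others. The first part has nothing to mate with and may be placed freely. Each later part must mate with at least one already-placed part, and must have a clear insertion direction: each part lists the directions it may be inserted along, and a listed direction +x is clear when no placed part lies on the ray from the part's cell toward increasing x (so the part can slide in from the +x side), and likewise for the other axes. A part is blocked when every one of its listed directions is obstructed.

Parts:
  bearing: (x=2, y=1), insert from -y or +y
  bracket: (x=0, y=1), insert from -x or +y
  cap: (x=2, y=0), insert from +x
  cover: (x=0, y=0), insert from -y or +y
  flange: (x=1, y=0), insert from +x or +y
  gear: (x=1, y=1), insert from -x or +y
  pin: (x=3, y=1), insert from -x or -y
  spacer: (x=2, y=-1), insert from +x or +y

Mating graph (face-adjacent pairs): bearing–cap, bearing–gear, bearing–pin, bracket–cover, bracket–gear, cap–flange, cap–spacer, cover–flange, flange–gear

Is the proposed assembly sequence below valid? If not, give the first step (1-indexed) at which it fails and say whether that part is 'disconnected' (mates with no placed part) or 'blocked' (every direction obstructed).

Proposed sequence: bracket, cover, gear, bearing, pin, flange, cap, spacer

1. bracket@(0, 1) [-x clear] — {bracket}
2. cover@(0, 0) [-y clear] — {bracket, cover}
3. gear@(1, 1) [+y clear] — {bracket, cover, gear}
4. bearing@(2, 1) [-y clear] — {bearing, bracket, cover, gear}
5. pin@(3, 1) [-y clear] — {bearing, bracket, cover, gear, pin}
6. flange@(1, 0) [+x clear] — {bearing, bracket, cover, flange, gear, pin}
7. cap@(2, 0) [+x clear] — {bearing, bracket, cap, cover, flange, gear, pin}
8. spacer@(2, -1) [+x clear] — {bearing, bracket, cap, cover, flange, gear, pin, spacer}

Valid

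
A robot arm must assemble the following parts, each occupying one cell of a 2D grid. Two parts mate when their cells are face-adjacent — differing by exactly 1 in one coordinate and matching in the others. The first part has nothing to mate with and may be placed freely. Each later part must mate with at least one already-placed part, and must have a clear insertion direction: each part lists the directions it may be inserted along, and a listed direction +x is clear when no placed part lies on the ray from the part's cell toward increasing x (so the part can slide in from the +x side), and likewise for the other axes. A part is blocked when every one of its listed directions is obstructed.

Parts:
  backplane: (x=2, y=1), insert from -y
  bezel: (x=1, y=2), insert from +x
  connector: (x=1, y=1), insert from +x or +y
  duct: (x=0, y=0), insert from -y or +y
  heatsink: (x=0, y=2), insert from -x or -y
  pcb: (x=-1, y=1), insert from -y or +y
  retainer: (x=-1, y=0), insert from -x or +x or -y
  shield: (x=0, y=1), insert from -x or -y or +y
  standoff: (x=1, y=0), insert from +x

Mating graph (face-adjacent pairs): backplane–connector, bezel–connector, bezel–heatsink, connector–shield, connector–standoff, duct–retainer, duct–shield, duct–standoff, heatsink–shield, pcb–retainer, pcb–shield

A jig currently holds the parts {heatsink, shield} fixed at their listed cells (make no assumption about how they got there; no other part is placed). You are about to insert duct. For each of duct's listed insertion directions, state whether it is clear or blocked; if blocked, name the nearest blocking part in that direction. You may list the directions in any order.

-y: ray from duct(0, 0) has no placed part ⇒ clear
+y: nearest on ray is shield@(0, 1) ⇒ blocked

+y: blocked by shield; -y: clear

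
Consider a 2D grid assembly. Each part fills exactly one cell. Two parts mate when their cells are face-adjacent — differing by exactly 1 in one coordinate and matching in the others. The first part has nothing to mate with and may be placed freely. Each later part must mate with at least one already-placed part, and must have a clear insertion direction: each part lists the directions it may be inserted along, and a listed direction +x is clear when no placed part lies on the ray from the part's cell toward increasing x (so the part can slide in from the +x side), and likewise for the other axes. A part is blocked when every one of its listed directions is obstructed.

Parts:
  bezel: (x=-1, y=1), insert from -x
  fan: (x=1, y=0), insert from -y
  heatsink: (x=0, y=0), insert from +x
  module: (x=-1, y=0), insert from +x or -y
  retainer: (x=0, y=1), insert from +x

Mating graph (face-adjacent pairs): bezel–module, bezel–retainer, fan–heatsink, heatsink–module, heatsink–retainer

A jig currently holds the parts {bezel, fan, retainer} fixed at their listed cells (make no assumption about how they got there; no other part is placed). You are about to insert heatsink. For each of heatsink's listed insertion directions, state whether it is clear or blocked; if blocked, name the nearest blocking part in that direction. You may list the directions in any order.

+x: blocked by fan

+x: nearest on ray is fan@(1, 0) ⇒ blocked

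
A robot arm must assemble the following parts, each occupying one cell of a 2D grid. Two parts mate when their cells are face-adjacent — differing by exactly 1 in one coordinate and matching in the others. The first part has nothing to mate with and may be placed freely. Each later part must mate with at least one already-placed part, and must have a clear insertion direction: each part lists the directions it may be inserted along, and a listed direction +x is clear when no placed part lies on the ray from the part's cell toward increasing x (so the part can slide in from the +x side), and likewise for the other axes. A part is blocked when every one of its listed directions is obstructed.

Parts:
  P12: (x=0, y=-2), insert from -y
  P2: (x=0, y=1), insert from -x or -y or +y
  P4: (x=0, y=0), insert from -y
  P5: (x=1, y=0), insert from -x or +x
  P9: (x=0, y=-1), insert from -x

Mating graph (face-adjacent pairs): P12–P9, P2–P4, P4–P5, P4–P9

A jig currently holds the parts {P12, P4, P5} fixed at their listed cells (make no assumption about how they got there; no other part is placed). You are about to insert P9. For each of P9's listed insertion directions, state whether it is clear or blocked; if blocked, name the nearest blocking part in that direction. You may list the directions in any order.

-x: clear

-x: ray from P9(0, -1) has no placed part ⇒ clear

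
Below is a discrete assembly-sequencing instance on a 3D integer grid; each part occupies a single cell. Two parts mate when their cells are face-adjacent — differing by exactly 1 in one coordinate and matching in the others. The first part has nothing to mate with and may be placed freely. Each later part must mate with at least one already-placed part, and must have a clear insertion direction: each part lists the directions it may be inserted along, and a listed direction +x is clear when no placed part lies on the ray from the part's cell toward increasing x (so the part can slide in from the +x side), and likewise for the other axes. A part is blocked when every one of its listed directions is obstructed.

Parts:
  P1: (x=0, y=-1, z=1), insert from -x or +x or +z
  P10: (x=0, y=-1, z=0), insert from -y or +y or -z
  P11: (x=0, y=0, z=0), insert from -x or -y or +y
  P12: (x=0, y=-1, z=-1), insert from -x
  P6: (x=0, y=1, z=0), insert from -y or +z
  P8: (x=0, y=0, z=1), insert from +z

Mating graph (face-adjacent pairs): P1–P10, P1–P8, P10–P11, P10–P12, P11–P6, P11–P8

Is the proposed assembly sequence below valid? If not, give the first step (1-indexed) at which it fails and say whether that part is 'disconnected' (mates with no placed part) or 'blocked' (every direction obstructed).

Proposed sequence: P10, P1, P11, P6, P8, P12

1. P10@(0, -1, 0) [-y clear] — {P10}
2. P1@(0, -1, 1) [-x clear] — {P1, P10}
3. P11@(0, 0, 0) [-x clear] — {P1, P10, P11}
4. P6@(0, 1, 0) [+z clear] — {P1, P10, P11, P6}
5. P8@(0, 0, 1) [+z clear] — {P1, P10, P11, P6, P8}
6. P12@(0, -1, -1) [-x clear] — {P1, P10, P11, P12, P6, P8}

Valid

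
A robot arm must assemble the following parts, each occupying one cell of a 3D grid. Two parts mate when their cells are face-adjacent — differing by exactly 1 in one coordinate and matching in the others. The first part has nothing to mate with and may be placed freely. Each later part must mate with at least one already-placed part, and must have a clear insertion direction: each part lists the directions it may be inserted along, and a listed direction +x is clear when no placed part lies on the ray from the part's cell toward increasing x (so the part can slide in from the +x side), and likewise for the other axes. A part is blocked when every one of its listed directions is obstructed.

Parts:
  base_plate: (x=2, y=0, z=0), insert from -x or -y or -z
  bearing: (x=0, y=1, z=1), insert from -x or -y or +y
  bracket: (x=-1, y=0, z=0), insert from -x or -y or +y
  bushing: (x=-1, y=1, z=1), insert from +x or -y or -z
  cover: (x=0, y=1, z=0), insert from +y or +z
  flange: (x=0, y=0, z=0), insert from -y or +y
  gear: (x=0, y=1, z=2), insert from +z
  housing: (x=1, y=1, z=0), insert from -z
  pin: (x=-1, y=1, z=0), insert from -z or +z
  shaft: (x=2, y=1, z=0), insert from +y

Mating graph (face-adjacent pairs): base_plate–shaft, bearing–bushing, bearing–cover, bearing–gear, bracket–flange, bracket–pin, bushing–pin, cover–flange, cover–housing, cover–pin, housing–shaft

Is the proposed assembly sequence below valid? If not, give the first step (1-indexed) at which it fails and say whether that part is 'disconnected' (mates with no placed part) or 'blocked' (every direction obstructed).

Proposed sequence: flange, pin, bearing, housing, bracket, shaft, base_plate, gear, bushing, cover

1. flange@(0, 0, 0) [-y clear] — {flange}
2. pin@(-1, 1, 0) — no placed neighbour ⇒ disconnected

Invalid at step 2 (disconnected)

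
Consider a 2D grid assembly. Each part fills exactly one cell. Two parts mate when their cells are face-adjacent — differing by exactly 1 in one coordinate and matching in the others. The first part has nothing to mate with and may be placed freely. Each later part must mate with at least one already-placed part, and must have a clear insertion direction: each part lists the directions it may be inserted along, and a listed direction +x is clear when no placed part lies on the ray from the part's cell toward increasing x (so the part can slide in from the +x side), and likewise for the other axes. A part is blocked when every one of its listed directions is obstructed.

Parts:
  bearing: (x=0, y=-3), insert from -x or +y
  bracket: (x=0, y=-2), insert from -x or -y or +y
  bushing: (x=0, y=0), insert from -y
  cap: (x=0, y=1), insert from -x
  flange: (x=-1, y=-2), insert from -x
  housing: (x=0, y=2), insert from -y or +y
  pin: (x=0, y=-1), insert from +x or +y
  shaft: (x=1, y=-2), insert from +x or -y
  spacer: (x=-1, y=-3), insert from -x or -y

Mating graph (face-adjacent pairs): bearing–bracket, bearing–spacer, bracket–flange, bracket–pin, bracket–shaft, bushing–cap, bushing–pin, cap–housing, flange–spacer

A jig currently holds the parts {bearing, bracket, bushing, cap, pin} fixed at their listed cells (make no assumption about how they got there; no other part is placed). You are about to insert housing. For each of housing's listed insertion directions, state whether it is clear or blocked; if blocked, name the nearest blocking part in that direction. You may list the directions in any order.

+y: clear; -y: blocked by cap

-y: nearest on ray is cap@(0, 1) ⇒ blocked
+y: ray from housing(0, 2) has no placed part ⇒ clear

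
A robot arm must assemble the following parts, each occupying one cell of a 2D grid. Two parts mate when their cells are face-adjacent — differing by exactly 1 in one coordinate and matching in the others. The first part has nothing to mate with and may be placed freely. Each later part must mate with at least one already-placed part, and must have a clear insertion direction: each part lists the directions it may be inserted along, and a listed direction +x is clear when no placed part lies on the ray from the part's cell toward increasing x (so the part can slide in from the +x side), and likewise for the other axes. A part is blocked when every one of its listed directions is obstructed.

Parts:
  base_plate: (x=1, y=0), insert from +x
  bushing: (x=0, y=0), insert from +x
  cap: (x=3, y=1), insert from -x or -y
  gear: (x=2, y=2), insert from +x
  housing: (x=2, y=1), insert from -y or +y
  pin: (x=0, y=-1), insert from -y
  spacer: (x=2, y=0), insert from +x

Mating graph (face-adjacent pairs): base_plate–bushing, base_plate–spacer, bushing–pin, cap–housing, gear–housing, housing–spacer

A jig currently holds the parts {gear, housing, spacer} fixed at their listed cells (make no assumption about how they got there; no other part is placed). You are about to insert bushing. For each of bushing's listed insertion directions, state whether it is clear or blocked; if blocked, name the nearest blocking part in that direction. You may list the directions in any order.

+x: nearest on ray is spacer@(2, 0) ⇒ blocked

+x: blocked by spacer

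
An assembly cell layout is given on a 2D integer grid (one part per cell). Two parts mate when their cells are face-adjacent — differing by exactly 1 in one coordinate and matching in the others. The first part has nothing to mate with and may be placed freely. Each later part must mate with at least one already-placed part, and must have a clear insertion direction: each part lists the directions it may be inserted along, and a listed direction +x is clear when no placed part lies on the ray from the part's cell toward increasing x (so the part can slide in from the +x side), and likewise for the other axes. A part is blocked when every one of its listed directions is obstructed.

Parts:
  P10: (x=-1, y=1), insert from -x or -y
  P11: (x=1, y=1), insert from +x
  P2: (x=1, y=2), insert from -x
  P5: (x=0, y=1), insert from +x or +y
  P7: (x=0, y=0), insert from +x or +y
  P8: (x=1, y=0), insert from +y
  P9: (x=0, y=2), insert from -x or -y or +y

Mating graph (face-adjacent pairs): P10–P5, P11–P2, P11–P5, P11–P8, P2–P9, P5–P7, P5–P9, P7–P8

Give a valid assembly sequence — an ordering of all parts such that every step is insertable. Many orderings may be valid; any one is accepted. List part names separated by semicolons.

P7; P5; P8; P11; P2; P9; P10

1. P7@(0, 0) [+x clear] — {P7}
2. P5@(0, 1) [+x clear] — {P5, P7}
3. P8@(1, 0) [+y clear] — {P5, P7, P8}
4. P11@(1, 1) [+x clear] — {P11, P5, P7, P8}
5. P2@(1, 2) [-x clear] — {P11, P2, P5, P7, P8}
6. P9@(0, 2) [-x clear] — {P11, P2, P5, P7, P8, P9}
7. P10@(-1, 1) [-x clear] — {P10, P11, P2, P5, P7, P8, P9}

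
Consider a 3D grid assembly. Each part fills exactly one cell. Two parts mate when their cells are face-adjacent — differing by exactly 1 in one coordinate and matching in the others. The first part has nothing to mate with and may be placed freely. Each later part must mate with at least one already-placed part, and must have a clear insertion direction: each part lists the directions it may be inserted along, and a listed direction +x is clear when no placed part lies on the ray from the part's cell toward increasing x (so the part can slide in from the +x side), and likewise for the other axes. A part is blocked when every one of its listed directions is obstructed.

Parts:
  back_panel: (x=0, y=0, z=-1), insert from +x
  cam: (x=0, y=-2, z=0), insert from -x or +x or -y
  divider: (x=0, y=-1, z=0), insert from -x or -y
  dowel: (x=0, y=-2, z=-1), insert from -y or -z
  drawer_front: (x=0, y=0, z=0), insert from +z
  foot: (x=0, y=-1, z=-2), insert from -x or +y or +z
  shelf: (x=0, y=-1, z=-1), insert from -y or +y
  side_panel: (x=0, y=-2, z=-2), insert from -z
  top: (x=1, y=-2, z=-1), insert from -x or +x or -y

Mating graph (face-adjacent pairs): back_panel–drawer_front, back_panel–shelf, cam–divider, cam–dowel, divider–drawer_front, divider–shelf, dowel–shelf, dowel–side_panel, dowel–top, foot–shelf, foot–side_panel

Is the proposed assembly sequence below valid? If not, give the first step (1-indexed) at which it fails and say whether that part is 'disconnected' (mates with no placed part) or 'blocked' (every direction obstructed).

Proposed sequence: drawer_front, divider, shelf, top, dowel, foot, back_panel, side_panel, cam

Invalid at step 4 (disconnected)

1. drawer_front@(0, 0, 0) [+z clear] — {drawer_front}
2. divider@(0, -1, 0) [-x clear] — {divider, drawer_front}
3. shelf@(0, -1, -1) [-y clear] — {divider, drawer_front, shelf}
4. top@(1, -2, -1) — no placed neighbour ⇒ disconnected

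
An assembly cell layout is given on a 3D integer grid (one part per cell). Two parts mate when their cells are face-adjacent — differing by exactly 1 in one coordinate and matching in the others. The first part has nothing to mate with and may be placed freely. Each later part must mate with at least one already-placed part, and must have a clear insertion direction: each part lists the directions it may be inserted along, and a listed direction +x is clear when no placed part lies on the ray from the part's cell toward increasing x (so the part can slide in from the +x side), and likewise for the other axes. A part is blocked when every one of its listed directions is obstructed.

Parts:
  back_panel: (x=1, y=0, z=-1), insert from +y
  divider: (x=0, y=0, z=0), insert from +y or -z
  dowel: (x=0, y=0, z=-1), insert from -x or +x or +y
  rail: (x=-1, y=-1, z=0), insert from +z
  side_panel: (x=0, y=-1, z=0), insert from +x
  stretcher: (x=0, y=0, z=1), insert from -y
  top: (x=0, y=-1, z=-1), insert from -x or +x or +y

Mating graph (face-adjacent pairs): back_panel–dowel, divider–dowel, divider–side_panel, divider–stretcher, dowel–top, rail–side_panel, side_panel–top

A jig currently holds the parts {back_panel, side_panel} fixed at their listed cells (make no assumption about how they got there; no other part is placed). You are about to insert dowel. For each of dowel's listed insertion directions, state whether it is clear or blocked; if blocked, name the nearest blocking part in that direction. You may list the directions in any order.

+x: blocked by back_panel; +y: clear; -x: clear

-x: ray from dowel(0, 0, -1) has no placed part ⇒ clear
+x: nearest on ray is back_panel@(1, 0, -1) ⇒ blocked
+y: ray from dowel(0, 0, -1) has no placed part ⇒ clear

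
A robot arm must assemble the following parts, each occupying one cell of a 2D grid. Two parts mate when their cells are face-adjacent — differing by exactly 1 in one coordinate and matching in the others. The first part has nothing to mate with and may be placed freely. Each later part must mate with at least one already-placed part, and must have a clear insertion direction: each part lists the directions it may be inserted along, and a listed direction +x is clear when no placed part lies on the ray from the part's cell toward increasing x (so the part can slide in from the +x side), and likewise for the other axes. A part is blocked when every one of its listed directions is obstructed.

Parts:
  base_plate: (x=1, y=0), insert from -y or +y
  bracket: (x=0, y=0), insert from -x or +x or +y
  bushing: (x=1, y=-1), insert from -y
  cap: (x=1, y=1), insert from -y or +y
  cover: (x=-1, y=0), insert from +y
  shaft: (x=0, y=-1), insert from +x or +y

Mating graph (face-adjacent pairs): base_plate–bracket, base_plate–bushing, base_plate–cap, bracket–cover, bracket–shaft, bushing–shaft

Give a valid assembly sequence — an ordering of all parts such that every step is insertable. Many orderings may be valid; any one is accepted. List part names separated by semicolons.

base_plate; cap; bushing; shaft; bracket; cover

1. base_plate@(1, 0) [-y clear] — {base_plate}
2. cap@(1, 1) [+y clear] — {base_plate, cap}
3. bushing@(1, -1) [-y clear] — {base_plate, bushing, cap}
4. shaft@(0, -1) [+y clear] — {base_plate, bushing, cap, shaft}
5. bracket@(0, 0) [-x clear] — {base_plate, bracket, bushing, cap, shaft}
6. cover@(-1, 0) [+y clear] — {base_plate, bracket, bushing, cap, cover, shaft}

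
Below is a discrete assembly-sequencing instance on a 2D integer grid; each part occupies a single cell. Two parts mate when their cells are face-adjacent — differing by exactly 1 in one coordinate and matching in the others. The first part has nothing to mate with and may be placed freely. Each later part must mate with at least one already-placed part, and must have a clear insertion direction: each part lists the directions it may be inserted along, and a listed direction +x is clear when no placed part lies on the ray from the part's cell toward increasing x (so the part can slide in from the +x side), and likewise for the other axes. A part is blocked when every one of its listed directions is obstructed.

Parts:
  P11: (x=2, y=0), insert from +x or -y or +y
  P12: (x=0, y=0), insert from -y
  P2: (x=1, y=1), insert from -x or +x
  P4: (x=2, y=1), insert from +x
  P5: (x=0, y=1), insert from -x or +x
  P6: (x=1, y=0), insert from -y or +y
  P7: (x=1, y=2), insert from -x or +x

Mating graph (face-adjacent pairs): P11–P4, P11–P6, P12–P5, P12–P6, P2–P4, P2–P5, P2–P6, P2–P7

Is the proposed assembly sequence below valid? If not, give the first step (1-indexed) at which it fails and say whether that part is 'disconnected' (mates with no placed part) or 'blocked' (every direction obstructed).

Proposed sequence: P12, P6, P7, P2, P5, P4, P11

Invalid at step 3 (disconnected)

1. P12@(0, 0) [-y clear] — {P12}
2. P6@(1, 0) [-y clear] — {P12, P6}
3. P7@(1, 2) — no placed neighbour ⇒ disconnected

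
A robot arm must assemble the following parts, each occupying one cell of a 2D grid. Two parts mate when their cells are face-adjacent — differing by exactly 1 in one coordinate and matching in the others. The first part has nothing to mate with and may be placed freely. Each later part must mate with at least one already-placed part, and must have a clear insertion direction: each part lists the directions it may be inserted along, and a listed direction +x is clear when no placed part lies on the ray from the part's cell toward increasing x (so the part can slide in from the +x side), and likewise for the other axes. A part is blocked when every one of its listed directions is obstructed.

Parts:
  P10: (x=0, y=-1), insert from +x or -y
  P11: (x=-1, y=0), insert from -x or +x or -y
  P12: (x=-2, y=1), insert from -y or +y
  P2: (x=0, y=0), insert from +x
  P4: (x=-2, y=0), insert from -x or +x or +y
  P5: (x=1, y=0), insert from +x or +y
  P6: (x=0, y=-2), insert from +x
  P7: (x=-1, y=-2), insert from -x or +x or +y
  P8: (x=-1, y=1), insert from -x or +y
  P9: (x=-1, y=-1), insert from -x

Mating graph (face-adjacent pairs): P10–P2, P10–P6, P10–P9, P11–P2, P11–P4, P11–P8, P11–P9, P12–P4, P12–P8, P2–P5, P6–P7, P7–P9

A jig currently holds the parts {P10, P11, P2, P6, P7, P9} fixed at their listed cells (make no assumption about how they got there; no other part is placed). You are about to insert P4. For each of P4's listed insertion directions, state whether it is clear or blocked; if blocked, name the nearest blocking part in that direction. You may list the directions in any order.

-x: ray from P4(-2, 0) has no placed part ⇒ clear
+x: nearest on ray is P11@(-1, 0) ⇒ blocked
+y: ray from P4(-2, 0) has no placed part ⇒ clear

+x: blocked by P11; +y: clear; -x: clear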